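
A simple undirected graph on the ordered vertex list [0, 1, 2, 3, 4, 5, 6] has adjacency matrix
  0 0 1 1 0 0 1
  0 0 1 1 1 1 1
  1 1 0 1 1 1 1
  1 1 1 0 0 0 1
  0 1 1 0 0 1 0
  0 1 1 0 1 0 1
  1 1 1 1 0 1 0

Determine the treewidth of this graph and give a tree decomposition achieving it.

The largest bag has 4 vertices, giving width 3; this decomposition certifies tw(G) ≤ 3. For the lower bound, the 4 vertices {0, 2, 3, 6} are pairwise adjacent, and any tree decomposition puts a clique entirely inside one bag — forcing width ≥ 3. Therefore the treewidth is 3.

Treewidth 3.
One such decomposition:
Bags: B1 = {1, 2, 3, 6}  B2 = {1, 2, 5, 6}  B3 = {1, 2, 4, 5}  B4 = {0, 2, 3, 6}
Tree: B1–B2, B2–B3, B1–B4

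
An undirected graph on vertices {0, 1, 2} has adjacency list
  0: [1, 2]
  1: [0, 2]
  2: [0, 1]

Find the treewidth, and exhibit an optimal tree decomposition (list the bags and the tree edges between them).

Treewidth 2.
One optimal decomposition is:
Bags: B1 = {0, 1, 2}
Tree: (single bag)

With just one bag of size 3, the width is 3 − 1 = 2, so tw(G) ≤ 2. For the lower bound, the 3 vertices {0, 1, 2} are pairwise adjacent, and any tree decomposition puts a clique entirely inside one bag — forcing width ≥ 2. The upper and lower bounds meet at 2, so that is the treewidth.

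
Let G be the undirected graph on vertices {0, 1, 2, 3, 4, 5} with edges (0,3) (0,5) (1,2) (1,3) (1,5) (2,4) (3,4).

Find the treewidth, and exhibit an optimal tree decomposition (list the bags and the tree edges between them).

The largest bag has 3 vertices, giving width 2; this decomposition certifies tw(G) ≤ 2. The edges 4–2–1–3–4 form a cycle, so G is not a tree and its treewidth is at least 2. Combining the bounds, tw(G) = 2.

Treewidth 2.
One such decomposition:
Bags: B1 = {2, 3, 4}  B2 = {1, 2, 3}  B3 = {0, 1, 3}  B4 = {0, 1, 5}
Tree: B1–B2, B2–B3, B3–B4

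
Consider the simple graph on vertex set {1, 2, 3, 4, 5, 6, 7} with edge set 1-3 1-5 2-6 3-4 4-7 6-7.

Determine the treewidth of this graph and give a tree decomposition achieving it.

Treewidth 1.
One optimal decomposition is:
Bags: B1 = {1, 5}  B2 = {1, 3}  B3 = {3, 4}  B4 = {4, 7}  B5 = {6, 7}  B6 = {2, 6}
Tree: B1–B2, B2–B3, B3–B4, B4–B5, B5–B6

The largest bag has 2 vertices, giving width 1; this decomposition certifies tw(G) ≤ 1. Since G has at least one edge (e.g. 5–1), it is not an edgeless graph, so tw(G) ≥ 1. Combining the bounds, tw(G) = 1.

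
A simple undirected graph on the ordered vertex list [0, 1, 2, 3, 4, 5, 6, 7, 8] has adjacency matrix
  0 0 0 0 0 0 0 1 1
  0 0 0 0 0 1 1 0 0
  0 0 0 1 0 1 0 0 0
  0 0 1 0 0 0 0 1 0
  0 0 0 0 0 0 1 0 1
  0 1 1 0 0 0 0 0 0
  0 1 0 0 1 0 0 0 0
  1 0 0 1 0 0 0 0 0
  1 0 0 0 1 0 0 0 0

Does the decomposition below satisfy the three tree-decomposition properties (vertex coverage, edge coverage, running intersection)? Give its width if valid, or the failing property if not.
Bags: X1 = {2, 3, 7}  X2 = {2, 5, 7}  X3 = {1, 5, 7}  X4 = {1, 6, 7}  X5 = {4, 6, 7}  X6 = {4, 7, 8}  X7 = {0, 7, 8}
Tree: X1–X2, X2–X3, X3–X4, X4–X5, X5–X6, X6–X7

Yes; width 2.

Every vertex of G appears in some bag (union = {0, 1, 2, 3, 4, 5, 6, 7, 8}); every edge is covered by a bag; and for each vertex v the set of bags containing v is connected in the bag tree. The decomposition is therefore valid. The largest bag has 3 vertices, so the width is 2.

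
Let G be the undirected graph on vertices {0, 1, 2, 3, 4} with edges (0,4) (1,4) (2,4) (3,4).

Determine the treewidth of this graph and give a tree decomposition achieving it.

Treewidth 1.
One optimal decomposition is:
Bags: B1 = {0, 4}  B2 = {2, 4}  B3 = {1, 4}  B4 = {3, 4}
Tree: B1–B2, B1–B3, B1–B4

Each bag holds 2 vertices, so the decomposition has width 1, which upper-bounds the treewidth. G has an edge, so its treewidth is at least 1. Combining the bounds, tw(G) = 1.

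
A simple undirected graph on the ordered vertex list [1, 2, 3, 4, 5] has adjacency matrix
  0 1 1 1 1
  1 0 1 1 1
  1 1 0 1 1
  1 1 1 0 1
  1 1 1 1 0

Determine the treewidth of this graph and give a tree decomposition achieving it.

A single bag containing all 5 vertices is trivially a valid decomposition of width 4. On the other hand G contains the 5-clique {1, 2, 3, 4, 5}. A clique must lie in a single bag of any decomposition, so no decomposition can have width below 4. Hence tw(G) = 4 exactly.

Treewidth 4.
Bags: B1 = {1, 2, 3, 4, 5}
Tree: (single bag)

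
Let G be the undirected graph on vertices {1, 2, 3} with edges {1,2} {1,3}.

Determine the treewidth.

1

A width-1 tree decomposition is:
Bags: B1 = {1, 3}  B2 = {1, 2}
Tree: B1–B2
Each bag holds 2 vertices, so the decomposition has width 1, which upper-bounds the treewidth. G has an edge, so its treewidth is at least 1. The upper and lower bounds meet at 1, so that is the treewidth.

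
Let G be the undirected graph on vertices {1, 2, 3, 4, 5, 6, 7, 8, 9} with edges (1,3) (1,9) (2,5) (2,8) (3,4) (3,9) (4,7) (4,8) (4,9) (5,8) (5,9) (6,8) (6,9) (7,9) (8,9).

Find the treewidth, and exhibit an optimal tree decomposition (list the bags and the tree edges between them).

Every bag has size at most 3, so the width is 3 − 1 = 2 and tw(G) ≤ 2. For the lower bound, the 3 vertices {1, 3, 9} are pairwise adjacent, and any tree decomposition puts a clique entirely inside one bag — forcing width ≥ 2. The upper and lower bounds meet at 2, so that is the treewidth.

Treewidth 2.
Bags: B1 = {3, 4, 9}  B2 = {4, 7, 9}  B3 = {4, 8, 9}  B4 = {1, 3, 9}  B5 = {5, 8, 9}  B6 = {6, 8, 9}  B7 = {2, 5, 8}
Tree: B1–B2, B1–B3, B1–B4, B3–B5, B5–B6, B5–B7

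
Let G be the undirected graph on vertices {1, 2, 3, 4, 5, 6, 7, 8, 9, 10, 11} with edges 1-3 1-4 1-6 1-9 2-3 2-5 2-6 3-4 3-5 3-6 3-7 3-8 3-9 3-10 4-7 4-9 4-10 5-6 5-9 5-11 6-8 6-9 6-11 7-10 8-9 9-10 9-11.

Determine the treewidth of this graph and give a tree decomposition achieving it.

Every bag has size at most 4, so the width is 4 − 1 = 3 and tw(G) ≤ 3. Conversely, {5, 6, 9, 11} is a clique of size 4, and the vertices of any clique must share a bag in every tree decomposition; so some bag has ≥ 4 vertices and tw(G) ≥ 3. Therefore the treewidth is 3.

Treewidth 3.
One such decomposition:
Bags: B1 = {3, 5, 6, 9}  B2 = {5, 6, 9, 11}  B3 = {1, 3, 6, 9}  B4 = {1, 3, 4, 9}  B5 = {3, 4, 9, 10}  B6 = {3, 4, 7, 10}  B7 = {3, 6, 8, 9}  B8 = {2, 3, 5, 6}
Tree: B1–B2, B1–B3, B3–B4, B4–B5, B5–B6, B1–B7, B1–B8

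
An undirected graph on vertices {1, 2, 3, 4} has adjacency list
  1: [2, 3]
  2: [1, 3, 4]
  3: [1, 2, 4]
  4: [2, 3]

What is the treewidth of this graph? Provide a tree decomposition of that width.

Treewidth 2.
Bags: B1 = {1, 2, 3}  B2 = {2, 3, 4}
Tree: B1–B2

Every bag has size at most 3, so the width is 3 − 1 = 2 and tw(G) ≤ 2. Conversely, {1, 2, 3} is a clique of size 3, and the vertices of any clique must share a bag in every tree decomposition; so some bag has ≥ 3 vertices and tw(G) ≥ 2. Therefore the treewidth is 2.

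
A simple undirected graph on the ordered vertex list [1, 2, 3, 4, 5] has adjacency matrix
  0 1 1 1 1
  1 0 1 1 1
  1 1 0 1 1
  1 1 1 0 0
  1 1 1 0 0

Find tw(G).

A width-3 tree decomposition is:
Bags: B1 = {1, 2, 3, 5}  B2 = {1, 2, 3, 4}
Tree: B1–B2
Every bag has size at most 4, so the width is 4 − 1 = 3 and tw(G) ≤ 3. For the lower bound, the 4 vertices {1, 2, 3, 4} are pairwise adjacent, and any tree decomposition puts a clique entirely inside one bag — forcing width ≥ 3. Hence tw(G) = 3 exactly.

3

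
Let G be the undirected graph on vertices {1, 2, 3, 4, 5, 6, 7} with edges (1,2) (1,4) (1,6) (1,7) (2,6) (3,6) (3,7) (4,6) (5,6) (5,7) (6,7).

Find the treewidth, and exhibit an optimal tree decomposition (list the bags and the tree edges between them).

Treewidth 2.
One such decomposition:
Bags: B1 = {3, 6, 7}  B2 = {1, 6, 7}  B3 = {5, 6, 7}  B4 = {1, 2, 6}  B5 = {1, 4, 6}
Tree: B1–B2, B1–B3, B2–B4, B4–B5

Every bag has size at most 3, so the width is 3 − 1 = 2 and tw(G) ≤ 2. Conversely, {1, 2, 6} is a clique of size 3, and the vertices of any clique must share a bag in every tree decomposition; so some bag has ≥ 3 vertices and tw(G) ≥ 2. Therefore the treewidth is 2.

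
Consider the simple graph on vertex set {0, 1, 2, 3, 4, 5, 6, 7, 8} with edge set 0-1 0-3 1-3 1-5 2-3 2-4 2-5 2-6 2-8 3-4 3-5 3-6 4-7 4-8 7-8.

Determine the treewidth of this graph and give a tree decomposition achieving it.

Every bag has size at most 3, so the width is 3 − 1 = 2 and tw(G) ≤ 2. For the lower bound, the 3 vertices {2, 4, 8} are pairwise adjacent, and any tree decomposition puts a clique entirely inside one bag — forcing width ≥ 2. The upper and lower bounds meet at 2, so that is the treewidth.

Treewidth 2.
One such decomposition:
Bags: B1 = {1, 3, 5}  B2 = {2, 3, 5}  B3 = {2, 3, 4}  B4 = {2, 4, 8}  B5 = {0, 1, 3}  B6 = {4, 7, 8}  B7 = {2, 3, 6}
Tree: B1–B2, B2–B3, B3–B4, B1–B5, B4–B6, B3–B7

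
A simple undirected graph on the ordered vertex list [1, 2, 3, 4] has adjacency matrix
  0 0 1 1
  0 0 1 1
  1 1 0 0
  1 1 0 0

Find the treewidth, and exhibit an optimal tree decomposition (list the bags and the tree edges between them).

The largest bag has 3 vertices, giving width 2; this decomposition certifies tw(G) ≤ 2. The edges 1–3–2–4–1 form a cycle, so G is not a tree and its treewidth is at least 2. Therefore the treewidth is 2.

Treewidth 2.
One such decomposition:
Bags: B1 = {1, 2, 3}  B2 = {1, 2, 4}
Tree: B1–B2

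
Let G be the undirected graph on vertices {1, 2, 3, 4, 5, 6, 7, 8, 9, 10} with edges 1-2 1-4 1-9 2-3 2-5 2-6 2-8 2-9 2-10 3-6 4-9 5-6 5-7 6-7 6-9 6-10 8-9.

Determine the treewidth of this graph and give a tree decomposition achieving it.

Treewidth 2.
One such decomposition:
Bags: B1 = {1, 4, 9}  B2 = {1, 2, 9}  B3 = {2, 6, 9}  B4 = {2, 6, 10}  B5 = {2, 3, 6}  B6 = {2, 5, 6}  B7 = {2, 8, 9}  B8 = {5, 6, 7}
Tree: B1–B2, B2–B3, B3–B4, B4–B5, B5–B6, B2–B7, B6–B8

Each bag holds 3 vertices, so the decomposition has width 2, which upper-bounds the treewidth. For the lower bound, the 3 vertices {2, 8, 9} are pairwise adjacent, and any tree decomposition puts a clique entirely inside one bag — forcing width ≥ 2. Combining the bounds, tw(G) = 2.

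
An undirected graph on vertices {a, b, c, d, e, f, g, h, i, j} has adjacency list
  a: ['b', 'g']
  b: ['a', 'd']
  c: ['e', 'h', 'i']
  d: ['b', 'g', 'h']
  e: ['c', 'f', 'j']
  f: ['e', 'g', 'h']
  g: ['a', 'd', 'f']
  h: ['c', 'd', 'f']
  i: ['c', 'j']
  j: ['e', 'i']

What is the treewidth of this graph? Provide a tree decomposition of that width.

Each bag holds 3 vertices, so the decomposition has width 2, which upper-bounds the treewidth. For the lower bound, G contains the cycle b–a–g–d–b, so G is not a forest; only forests have treewidth ≤ 1, hence tw(G) ≥ 2. Therefore the treewidth is 2.

Treewidth 2.
Bags: B1 = {a, b, d}  B2 = {a, d, g}  B3 = {d, g, h}  B4 = {f, g, h}  B5 = {c, f, h}  B6 = {c, e, f}  B7 = {c, e, i}  B8 = {e, i, j}
Tree: B1–B2, B2–B3, B3–B4, B4–B5, B5–B6, B6–B7, B7–B8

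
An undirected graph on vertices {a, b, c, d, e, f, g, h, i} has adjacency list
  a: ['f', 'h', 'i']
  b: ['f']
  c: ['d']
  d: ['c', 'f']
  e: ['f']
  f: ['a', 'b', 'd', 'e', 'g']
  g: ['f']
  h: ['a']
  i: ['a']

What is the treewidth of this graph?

1

A width-1 tree decomposition is:
Bags: B1 = {a, f}  B2 = {d, f}  B3 = {a, i}  B4 = {b, f}  B5 = {e, f}  B6 = {a, h}  B7 = {c, d}  B8 = {f, g}
Tree: B1–B2, B1–B3, B2–B4, B1–B5, B3–B6, B2–B7, B5–B8
Each bag holds 2 vertices, so the decomposition has width 1, which upper-bounds the treewidth. Since G has at least one edge (e.g. a–f), it is not an edgeless graph, so tw(G) ≥ 1. The upper and lower bounds meet at 1, so that is the treewidth.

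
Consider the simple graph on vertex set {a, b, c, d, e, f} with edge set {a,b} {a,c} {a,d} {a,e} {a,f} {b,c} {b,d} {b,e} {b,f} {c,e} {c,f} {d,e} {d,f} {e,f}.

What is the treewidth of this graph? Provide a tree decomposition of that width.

The largest bag has 5 vertices, giving width 4; this decomposition certifies tw(G) ≤ 4. Conversely, {a, b, d, e, f} is a clique of size 5, and the vertices of any clique must share a bag in every tree decomposition; so some bag has ≥ 5 vertices and tw(G) ≥ 4. Therefore the treewidth is 4.

Treewidth 4.
One optimal decomposition is:
Bags: B1 = {a, b, d, e, f}  B2 = {a, b, c, e, f}
Tree: B1–B2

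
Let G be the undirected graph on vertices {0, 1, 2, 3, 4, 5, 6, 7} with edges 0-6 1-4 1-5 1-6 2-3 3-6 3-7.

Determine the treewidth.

A width-1 tree decomposition is:
Bags: B1 = {1, 5}  B2 = {1, 6}  B3 = {3, 6}  B4 = {2, 3}  B5 = {1, 4}  B6 = {3, 7}  B7 = {0, 6}
Tree: B1–B2, B2–B3, B3–B4, B2–B5, B4–B6, B3–B7
Every bag has size at most 2, so the width is 2 − 1 = 1 and tw(G) ≤ 1. Since G has at least one edge (e.g. 1–5), it is not an edgeless graph, so tw(G) ≥ 1. Hence tw(G) = 1 exactly.

1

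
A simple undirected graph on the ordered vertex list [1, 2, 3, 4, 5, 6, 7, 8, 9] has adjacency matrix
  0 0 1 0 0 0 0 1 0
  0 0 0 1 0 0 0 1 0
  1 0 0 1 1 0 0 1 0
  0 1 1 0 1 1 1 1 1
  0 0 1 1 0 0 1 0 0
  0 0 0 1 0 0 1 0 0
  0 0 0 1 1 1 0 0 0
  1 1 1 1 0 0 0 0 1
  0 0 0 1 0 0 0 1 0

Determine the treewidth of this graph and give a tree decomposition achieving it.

Treewidth 2.
Bags: B1 = {3, 4, 8}  B2 = {3, 4, 5}  B3 = {4, 8, 9}  B4 = {4, 5, 7}  B5 = {2, 4, 8}  B6 = {1, 3, 8}  B7 = {4, 6, 7}
Tree: B1–B2, B1–B3, B2–B4, B1–B5, B1–B6, B4–B7

The largest bag has 3 vertices, giving width 2; this decomposition certifies tw(G) ≤ 2. On the other hand G contains the 3-clique {1, 3, 8}. A clique must lie in a single bag of any decomposition, so no decomposition can have width below 2. Hence tw(G) = 2 exactly.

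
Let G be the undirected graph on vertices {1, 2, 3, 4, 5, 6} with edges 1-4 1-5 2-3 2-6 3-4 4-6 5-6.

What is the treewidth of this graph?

A width-2 tree decomposition is:
Bags: B1 = {1, 5, 6}  B2 = {1, 4, 6}  B3 = {2, 4, 6}  B4 = {2, 3, 4}
Tree: B1–B2, B2–B3, B3–B4
Each bag holds 3 vertices, so the decomposition has width 2, which upper-bounds the treewidth. Since 5–1–4–6–5 is a cycle in G, G is not acyclic. Forests are exactly the graphs of treewidth ≤ 1, so tw(G) ≥ 2. The upper and lower bounds meet at 2, so that is the treewidth.

2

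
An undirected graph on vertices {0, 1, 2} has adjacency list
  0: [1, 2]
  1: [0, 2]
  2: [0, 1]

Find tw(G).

2

A width-2 tree decomposition is:
Bags: B1 = {0, 1, 2}
Tree: (single bag)
A single bag containing all 3 vertices is trivially a valid decomposition of width 2. On the other hand G contains the 3-clique {0, 1, 2}. A clique must lie in a single bag of any decomposition, so no decomposition can have width below 2. Hence tw(G) = 2 exactly.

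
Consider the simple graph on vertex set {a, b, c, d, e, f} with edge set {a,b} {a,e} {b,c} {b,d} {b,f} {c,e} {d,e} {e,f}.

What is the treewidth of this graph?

2

A width-2 tree decomposition is:
Bags: B1 = {b, d, e}  B2 = {a, b, e}  B3 = {b, e, f}  B4 = {b, c, e}
Tree: B1–B2, B2–B3, B3–B4
Every bag has size at most 3, so the width is 3 − 1 = 2 and tw(G) ≤ 2. Since d–b–a–e–d is a cycle in G, G is not acyclic. Forests are exactly the graphs of treewidth ≤ 1, so tw(G) ≥ 2. The upper and lower bounds meet at 2, so that is the treewidth.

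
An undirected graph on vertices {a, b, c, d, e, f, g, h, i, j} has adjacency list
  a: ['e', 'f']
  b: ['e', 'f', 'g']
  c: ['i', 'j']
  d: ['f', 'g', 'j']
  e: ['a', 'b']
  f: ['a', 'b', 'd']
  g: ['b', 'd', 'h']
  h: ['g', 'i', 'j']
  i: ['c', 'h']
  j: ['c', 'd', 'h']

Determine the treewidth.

A width-2 tree decomposition is:
Bags: B1 = {a, b, e}  B2 = {a, b, f}  B3 = {b, f, g}  B4 = {d, f, g}  B5 = {d, g, h}  B6 = {d, h, j}  B7 = {h, i, j}  B8 = {c, i, j}
Tree: B1–B2, B2–B3, B3–B4, B4–B5, B5–B6, B6–B7, B7–B8
Every bag has size at most 3, so the width is 3 − 1 = 2 and tw(G) ≤ 2. For the lower bound, G contains the cycle e–a–f–b–e, so G is not a forest; only forests have treewidth ≤ 1, hence tw(G) ≥ 2. Therefore the treewidth is 2.

2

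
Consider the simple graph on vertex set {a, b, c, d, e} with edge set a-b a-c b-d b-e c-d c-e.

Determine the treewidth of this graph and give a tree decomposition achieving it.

Treewidth 2.
One such decomposition:
Bags: B1 = {b, c, d}  B2 = {a, b, c}  B3 = {b, c, e}
Tree: B1–B2, B2–B3

The largest bag has 3 vertices, giving width 2; this decomposition certifies tw(G) ≤ 2. Since b–d–c–a–b is a cycle in G, G is not acyclic. Forests are exactly the graphs of treewidth ≤ 1, so tw(G) ≥ 2. The upper and lower bounds meet at 2, so that is the treewidth.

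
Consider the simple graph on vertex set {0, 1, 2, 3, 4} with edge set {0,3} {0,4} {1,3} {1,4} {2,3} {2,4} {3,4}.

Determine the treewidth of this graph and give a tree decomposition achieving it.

The largest bag has 3 vertices, giving width 2; this decomposition certifies tw(G) ≤ 2. For the lower bound, the 3 vertices {0, 3, 4} are pairwise adjacent, and any tree decomposition puts a clique entirely inside one bag — forcing width ≥ 2. Hence tw(G) = 2 exactly.

Treewidth 2.
One optimal decomposition is:
Bags: B1 = {0, 3, 4}  B2 = {2, 3, 4}  B3 = {1, 3, 4}
Tree: B1–B2, B2–B3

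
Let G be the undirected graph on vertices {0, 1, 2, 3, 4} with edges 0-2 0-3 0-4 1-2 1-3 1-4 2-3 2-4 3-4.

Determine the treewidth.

A width-3 tree decomposition is:
Bags: B1 = {0, 2, 3, 4}  B2 = {1, 2, 3, 4}
Tree: B1–B2
Every bag has size at most 4, so the width is 4 − 1 = 3 and tw(G) ≤ 3. Conversely, {0, 2, 3, 4} is a clique of size 4, and the vertices of any clique must share a bag in every tree decomposition; so some bag has ≥ 4 vertices and tw(G) ≥ 3. Therefore the treewidth is 3.

3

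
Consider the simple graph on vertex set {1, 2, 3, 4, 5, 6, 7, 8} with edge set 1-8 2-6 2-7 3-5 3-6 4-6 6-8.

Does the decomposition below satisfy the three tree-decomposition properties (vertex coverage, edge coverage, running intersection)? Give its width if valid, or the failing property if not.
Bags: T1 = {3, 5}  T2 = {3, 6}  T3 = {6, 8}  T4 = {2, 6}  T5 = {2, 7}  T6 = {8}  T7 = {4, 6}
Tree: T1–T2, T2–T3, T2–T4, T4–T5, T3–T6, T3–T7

A tree decomposition must satisfy three properties: every vertex lies in some bag; for every edge, both endpoints lie together in some bag; and for every vertex, the bags containing it form a connected subtree. Here vertex 1 appears in no bag, so the decomposition is invalid.

No — vertex 1 appears in no bag.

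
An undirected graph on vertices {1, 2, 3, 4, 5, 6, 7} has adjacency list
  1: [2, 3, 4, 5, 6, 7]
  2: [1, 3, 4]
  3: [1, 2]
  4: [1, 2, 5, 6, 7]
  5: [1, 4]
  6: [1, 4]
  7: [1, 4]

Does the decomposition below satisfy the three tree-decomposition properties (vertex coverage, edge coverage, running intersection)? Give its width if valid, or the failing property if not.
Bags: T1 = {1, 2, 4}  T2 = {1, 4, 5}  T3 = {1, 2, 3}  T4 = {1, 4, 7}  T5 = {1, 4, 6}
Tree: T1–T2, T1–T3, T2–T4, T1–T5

Checking the three conditions: (i) the bags cover all of {1, 2, 3, 4, 5, 6, 7}; (ii) for each edge, some bag contains both endpoints; (iii) the bags containing any fixed vertex form a subtree. All hold, so the decomposition is valid with width 3 − 1 = 2.

Yes; width 2.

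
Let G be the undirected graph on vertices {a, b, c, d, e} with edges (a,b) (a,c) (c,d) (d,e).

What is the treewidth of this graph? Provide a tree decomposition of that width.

Treewidth 1.
Bags: B1 = {d, e}  B2 = {c, d}  B3 = {a, c}  B4 = {a, b}
Tree: B1–B2, B2–B3, B3–B4

Each bag holds 2 vertices, so the decomposition has width 1, which upper-bounds the treewidth. Since G has at least one edge (e.g. e–d), it is not an edgeless graph, so tw(G) ≥ 1. Hence tw(G) = 1 exactly.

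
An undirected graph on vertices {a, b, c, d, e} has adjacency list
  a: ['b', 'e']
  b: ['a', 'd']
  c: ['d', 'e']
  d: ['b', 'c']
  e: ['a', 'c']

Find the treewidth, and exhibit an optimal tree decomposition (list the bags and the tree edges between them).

Treewidth 2.
One optimal decomposition is:
Bags: B1 = {c, d, e}  B2 = {a, d, e}  B3 = {a, b, d}
Tree: B1–B2, B2–B3

Every bag has size at most 3, so the width is 3 − 1 = 2 and tw(G) ≤ 2. The edges d–c–e–a–b–d form a cycle, so G is not a tree and its treewidth is at least 2. Combining the bounds, tw(G) = 2.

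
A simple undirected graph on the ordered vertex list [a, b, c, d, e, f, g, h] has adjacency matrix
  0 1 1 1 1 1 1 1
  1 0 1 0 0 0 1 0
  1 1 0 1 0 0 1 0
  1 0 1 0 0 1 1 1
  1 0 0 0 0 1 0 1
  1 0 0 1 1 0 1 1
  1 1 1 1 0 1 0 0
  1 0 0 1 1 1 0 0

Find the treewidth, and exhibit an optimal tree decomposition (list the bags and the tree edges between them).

Treewidth 3.
Bags: B1 = {a, c, d, g}  B2 = {a, d, f, g}  B3 = {a, d, f, h}  B4 = {a, e, f, h}  B5 = {a, b, c, g}
Tree: B1–B2, B2–B3, B3–B4, B1–B5

Every bag has size at most 4, so the width is 4 − 1 = 3 and tw(G) ≤ 3. On the other hand G contains the 4-clique {a, c, d, g}. A clique must lie in a single bag of any decomposition, so no decomposition can have width below 3. Combining the bounds, tw(G) = 3.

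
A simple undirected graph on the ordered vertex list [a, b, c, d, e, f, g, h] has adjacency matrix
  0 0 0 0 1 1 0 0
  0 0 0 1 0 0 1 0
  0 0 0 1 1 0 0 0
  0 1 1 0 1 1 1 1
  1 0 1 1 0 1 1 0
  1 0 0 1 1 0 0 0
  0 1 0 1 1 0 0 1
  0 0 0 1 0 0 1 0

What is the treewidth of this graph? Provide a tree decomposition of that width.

Every bag has size at most 3, so the width is 3 − 1 = 2 and tw(G) ≤ 2. For the lower bound, the 3 vertices {d, e, g} are pairwise adjacent, and any tree decomposition puts a clique entirely inside one bag — forcing width ≥ 2. Therefore the treewidth is 2.

Treewidth 2.
One optimal decomposition is:
Bags: B1 = {d, e, f}  B2 = {d, e, g}  B3 = {c, d, e}  B4 = {a, e, f}  B5 = {b, d, g}  B6 = {d, g, h}
Tree: B1–B2, B2–B3, B1–B4, B2–B5, B2–B6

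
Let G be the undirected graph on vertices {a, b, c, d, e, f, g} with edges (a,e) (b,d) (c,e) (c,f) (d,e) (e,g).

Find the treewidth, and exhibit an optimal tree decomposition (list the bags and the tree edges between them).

Treewidth 1.
One optimal decomposition is:
Bags: B1 = {c, e}  B2 = {c, f}  B3 = {a, e}  B4 = {d, e}  B5 = {e, g}  B6 = {b, d}
Tree: B1–B2, B1–B3, B3–B4, B4–B5, B4–B6

Every bag has size at most 2, so the width is 2 − 1 = 1 and tw(G) ≤ 1. Any graph with an edge has treewidth ≥ 1, and G has the edge c–e. Therefore the treewidth is 1.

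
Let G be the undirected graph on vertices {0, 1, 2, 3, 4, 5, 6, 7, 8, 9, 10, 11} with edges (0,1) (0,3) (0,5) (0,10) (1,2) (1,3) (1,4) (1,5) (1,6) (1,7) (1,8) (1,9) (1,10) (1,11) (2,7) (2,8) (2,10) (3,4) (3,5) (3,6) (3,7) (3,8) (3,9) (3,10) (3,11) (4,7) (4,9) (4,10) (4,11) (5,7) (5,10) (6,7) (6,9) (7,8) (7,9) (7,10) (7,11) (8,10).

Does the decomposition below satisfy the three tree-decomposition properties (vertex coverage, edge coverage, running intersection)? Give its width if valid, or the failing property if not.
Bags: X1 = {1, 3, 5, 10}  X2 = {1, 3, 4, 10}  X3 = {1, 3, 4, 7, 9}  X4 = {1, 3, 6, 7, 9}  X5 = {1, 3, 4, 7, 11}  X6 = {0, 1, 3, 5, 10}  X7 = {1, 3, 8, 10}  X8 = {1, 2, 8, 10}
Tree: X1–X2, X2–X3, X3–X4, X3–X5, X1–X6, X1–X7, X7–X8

No — edge (5,7) lies in no bag.

A tree decomposition must satisfy three properties: every vertex lies in some bag; for every edge, both endpoints lie together in some bag; and for every vertex, the bags containing it form a connected subtree. Here edge (5,7) lies in no bag, so the decomposition is invalid.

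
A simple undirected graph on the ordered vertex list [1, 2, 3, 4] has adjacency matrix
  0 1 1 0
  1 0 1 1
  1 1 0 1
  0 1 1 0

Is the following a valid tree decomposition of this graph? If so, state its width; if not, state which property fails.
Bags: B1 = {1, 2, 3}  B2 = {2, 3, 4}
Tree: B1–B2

Yes; width 2.

Vertex coverage: the bags together contain {1, 2, 3, 4}, the full vertex set. Edge coverage: each edge of G has both endpoints in at least one bag. Running intersection: for every vertex, the bags containing it form a connected subtree. All three properties hold, so this is a valid tree decomposition of width max|bag| − 1 = 2, and hence tw(G) ≤ 2.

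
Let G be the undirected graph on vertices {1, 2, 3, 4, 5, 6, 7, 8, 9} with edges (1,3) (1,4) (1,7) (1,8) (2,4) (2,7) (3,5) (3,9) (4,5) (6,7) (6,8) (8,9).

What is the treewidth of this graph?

3

A width-3 tree decomposition is:
Bags: B1 = {2, 4, 5, 7}  B2 = {1, 4, 5, 7}  B3 = {1, 3, 5, 7}  B4 = {1, 3, 6, 7}  B5 = {1, 3, 6, 8}  B6 = {3, 6, 8, 9}
Tree: B1–B2, B2–B3, B3–B4, B4–B5, B5–B6
Every bag has size at most 4, so the width is 4 − 1 = 3 and tw(G) ≤ 3. For the lower bound: the 4 vertex sets {2,4,5}, {7}, {1}, {3,6,8,9} are disjoint, each induces a connected subgraph, and every pair is joined by at least one edge of G. Contracting each set to a single vertex therefore yields K_{4} as a minor, and since treewidth is minor-monotone, tw(G) ≥ tw(K_{4}) = 3. Therefore the treewidth is 3.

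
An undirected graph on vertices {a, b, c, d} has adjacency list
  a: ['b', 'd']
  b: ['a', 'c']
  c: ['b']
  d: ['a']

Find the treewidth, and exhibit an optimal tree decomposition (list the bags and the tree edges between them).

Each bag holds 2 vertices, so the decomposition has width 1, which upper-bounds the treewidth. Since G has at least one edge (e.g. c–b), it is not an edgeless graph, so tw(G) ≥ 1. The upper and lower bounds meet at 1, so that is the treewidth.

Treewidth 1.
One optimal decomposition is:
Bags: B1 = {b, c}  B2 = {a, b}  B3 = {a, d}
Tree: B1–B2, B2–B3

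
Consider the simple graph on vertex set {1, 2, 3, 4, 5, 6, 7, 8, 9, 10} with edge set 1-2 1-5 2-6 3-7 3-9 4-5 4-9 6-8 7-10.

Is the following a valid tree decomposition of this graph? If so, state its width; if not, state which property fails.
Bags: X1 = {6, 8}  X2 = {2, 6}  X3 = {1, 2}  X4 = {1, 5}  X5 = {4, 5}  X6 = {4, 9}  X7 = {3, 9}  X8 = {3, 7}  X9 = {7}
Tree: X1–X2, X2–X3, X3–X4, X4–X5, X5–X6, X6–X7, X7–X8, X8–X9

No — vertex 10 appears in no bag.

A tree decomposition must satisfy three properties: every vertex lies in some bag; for every edge, both endpoints lie together in some bag; and for every vertex, the bags containing it form a connected subtree. Here vertex 10 appears in no bag, so the decomposition is invalid.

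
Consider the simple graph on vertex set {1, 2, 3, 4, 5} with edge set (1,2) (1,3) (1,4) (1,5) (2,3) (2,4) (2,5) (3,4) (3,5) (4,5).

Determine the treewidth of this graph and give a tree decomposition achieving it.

With just one bag of size 5, the width is 5 − 1 = 4, so tw(G) ≤ 4. For the lower bound, the 5 vertices {1, 2, 3, 4, 5} are pairwise adjacent, and any tree decomposition puts a clique entirely inside one bag — forcing width ≥ 4. The upper and lower bounds meet at 4, so that is the treewidth.

Treewidth 4.
One optimal decomposition is:
Bags: B1 = {1, 2, 3, 4, 5}
Tree: (single bag)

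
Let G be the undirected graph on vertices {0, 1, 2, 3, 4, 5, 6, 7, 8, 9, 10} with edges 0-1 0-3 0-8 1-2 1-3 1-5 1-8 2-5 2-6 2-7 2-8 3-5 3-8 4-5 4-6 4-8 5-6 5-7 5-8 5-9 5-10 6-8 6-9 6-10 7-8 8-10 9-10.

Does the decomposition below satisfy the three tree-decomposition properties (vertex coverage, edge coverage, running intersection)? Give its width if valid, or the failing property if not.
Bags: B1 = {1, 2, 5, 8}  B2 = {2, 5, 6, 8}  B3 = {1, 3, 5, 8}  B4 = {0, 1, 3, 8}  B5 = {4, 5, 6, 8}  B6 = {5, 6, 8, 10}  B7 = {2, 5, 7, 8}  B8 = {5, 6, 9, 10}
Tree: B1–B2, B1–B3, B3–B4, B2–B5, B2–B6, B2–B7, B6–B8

Yes; width 3.

Vertex coverage: the bags together contain {0, 1, 2, 3, 4, 5, 6, 7, 8, 9, 10}, the full vertex set. Edge coverage: each edge of G has both endpoints in at least one bag. Running intersection: for every vertex, the bags containing it form a connected subtree. All three properties hold, so this is a valid tree decomposition of width max|bag| − 1 = 3, and hence tw(G) ≤ 3.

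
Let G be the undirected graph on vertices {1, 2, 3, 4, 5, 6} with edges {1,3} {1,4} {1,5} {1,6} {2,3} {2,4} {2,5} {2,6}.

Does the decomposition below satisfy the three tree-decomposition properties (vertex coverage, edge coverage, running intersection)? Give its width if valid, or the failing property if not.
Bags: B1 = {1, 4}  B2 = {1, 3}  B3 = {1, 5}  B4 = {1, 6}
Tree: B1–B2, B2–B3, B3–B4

A tree decomposition must satisfy three properties: every vertex lies in some bag; for every edge, both endpoints lie together in some bag; and for every vertex, the bags containing it form a connected subtree. Here vertex 2 appears in no bag, so the decomposition is invalid.

No — vertex 2 appears in no bag.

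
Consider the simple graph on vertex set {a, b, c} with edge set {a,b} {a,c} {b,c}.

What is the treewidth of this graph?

2

A width-2 tree decomposition is:
Bags: B1 = {a, b, c}
Tree: (single bag)
A single bag containing all 3 vertices is trivially a valid decomposition of width 2. Conversely, {a, b, c} is a clique of size 3, and the vertices of any clique must share a bag in every tree decomposition; so some bag has ≥ 3 vertices and tw(G) ≥ 2. Hence tw(G) = 2 exactly.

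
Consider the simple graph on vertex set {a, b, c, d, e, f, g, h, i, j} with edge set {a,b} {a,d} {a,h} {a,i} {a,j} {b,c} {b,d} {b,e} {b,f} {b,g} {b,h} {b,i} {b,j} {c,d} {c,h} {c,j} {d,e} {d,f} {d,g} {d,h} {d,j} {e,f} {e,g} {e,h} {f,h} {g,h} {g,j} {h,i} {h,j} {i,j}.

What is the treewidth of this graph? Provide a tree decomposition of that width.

Treewidth 4.
One optimal decomposition is:
Bags: B1 = {b, d, e, f, h}  B2 = {b, d, e, g, h}  B3 = {b, d, g, h, j}  B4 = {a, b, d, h, j}  B5 = {b, c, d, h, j}  B6 = {a, b, h, i, j}
Tree: B1–B2, B2–B3, B3–B4, B3–B5, B4–B6

Each bag holds 5 vertices, so the decomposition has width 4, which upper-bounds the treewidth. On the other hand G contains the 5-clique {b, d, g, h, j}. A clique must lie in a single bag of any decomposition, so no decomposition can have width below 4. Combining the bounds, tw(G) = 4.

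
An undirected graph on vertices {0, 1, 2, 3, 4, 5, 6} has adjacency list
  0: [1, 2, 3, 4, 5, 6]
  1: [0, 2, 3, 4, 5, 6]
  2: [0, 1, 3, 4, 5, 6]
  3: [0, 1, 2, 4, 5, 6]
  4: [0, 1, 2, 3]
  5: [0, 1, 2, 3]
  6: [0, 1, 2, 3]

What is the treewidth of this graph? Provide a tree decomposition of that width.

Treewidth 4.
One optimal decomposition is:
Bags: B1 = {0, 1, 2, 3, 5}  B2 = {0, 1, 2, 3, 6}  B3 = {0, 1, 2, 3, 4}
Tree: B1–B2, B1–B3

The largest bag has 5 vertices, giving width 4; this decomposition certifies tw(G) ≤ 4. For the lower bound, the 5 vertices {0, 1, 2, 3, 4} are pairwise adjacent, and any tree decomposition puts a clique entirely inside one bag — forcing width ≥ 4. Hence tw(G) = 4 exactly.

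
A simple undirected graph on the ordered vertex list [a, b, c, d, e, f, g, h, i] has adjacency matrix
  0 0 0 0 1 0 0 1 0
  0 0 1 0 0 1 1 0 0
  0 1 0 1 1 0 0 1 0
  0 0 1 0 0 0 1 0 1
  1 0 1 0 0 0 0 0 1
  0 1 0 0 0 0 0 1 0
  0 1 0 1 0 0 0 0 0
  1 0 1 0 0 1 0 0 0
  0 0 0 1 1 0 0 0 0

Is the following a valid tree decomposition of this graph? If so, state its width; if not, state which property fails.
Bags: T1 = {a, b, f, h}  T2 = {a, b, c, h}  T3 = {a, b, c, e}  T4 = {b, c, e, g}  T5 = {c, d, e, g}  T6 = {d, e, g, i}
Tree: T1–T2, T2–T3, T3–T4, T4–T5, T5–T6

Checking the three conditions: (i) the bags cover all of {a, b, c, d, e, f, g, h, i}; (ii) for each edge, some bag contains both endpoints; (iii) the bags containing any fixed vertex form a subtree. All hold, so the decomposition is valid with width 4 − 1 = 3.

Yes; width 3.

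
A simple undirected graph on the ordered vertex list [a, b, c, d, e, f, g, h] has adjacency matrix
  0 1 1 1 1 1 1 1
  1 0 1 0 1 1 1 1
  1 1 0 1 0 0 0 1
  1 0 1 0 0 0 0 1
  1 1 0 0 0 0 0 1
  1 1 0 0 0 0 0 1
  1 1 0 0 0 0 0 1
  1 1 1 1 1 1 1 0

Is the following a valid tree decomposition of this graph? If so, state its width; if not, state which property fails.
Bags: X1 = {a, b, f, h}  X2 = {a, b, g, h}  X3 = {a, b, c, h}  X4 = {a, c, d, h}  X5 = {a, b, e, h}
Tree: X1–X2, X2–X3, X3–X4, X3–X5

Yes; width 3.

Every vertex of G appears in some bag (union = {a, b, c, d, e, f, g, h}); every edge is covered by a bag; and for each vertex v the set of bags containing v is connected in the bag tree. The decomposition is therefore valid. The largest bag has 4 vertices, so the width is 3.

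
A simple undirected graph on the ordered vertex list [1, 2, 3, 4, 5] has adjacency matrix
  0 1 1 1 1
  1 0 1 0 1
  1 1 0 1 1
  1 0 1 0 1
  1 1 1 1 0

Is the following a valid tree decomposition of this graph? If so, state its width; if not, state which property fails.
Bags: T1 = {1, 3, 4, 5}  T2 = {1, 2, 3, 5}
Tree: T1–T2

Yes; width 3.

Vertex coverage: the bags together contain {1, 2, 3, 4, 5}, the full vertex set. Edge coverage: each edge of G has both endpoints in at least one bag. Running intersection: for every vertex, the bags containing it form a connected subtree. All three properties hold, so this is a valid tree decomposition of width max|bag| − 1 = 3, and hence tw(G) ≤ 3.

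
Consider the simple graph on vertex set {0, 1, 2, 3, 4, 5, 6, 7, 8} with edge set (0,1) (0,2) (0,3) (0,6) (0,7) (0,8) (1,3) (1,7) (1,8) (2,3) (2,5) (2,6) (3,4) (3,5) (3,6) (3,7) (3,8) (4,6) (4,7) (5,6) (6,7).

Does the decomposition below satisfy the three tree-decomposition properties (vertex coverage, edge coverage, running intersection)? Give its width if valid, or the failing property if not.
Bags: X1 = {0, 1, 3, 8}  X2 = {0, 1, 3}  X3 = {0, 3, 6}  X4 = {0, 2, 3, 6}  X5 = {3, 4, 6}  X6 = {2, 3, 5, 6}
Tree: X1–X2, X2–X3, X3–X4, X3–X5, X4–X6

No — vertex 7 appears in no bag.

A tree decomposition must satisfy three properties: every vertex lies in some bag; for every edge, both endpoints lie together in some bag; and for every vertex, the bags containing it form a connected subtree. Here vertex 7 appears in no bag, so the decomposition is invalid.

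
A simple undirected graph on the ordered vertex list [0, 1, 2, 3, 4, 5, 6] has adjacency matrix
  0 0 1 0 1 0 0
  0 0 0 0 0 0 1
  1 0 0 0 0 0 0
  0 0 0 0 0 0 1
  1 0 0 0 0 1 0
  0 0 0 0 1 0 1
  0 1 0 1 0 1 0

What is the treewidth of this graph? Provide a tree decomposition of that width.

Treewidth 1.
One optimal decomposition is:
Bags: B1 = {5, 6}  B2 = {3, 6}  B3 = {4, 5}  B4 = {1, 6}  B5 = {0, 4}  B6 = {0, 2}
Tree: B1–B2, B1–B3, B2–B4, B3–B5, B5–B6

Every bag has size at most 2, so the width is 2 − 1 = 1 and tw(G) ≤ 1. Any graph with an edge has treewidth ≥ 1, and G has the edge 5–6. The upper and lower bounds meet at 1, so that is the treewidth.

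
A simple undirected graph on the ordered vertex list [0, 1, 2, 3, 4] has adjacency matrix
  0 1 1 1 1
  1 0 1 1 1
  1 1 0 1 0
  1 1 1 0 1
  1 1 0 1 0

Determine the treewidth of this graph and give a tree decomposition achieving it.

Treewidth 3.
One optimal decomposition is:
Bags: B1 = {0, 1, 3, 4}  B2 = {0, 1, 2, 3}
Tree: B1–B2

Each bag holds 4 vertices, so the decomposition has width 3, which upper-bounds the treewidth. For the lower bound, the 4 vertices {0, 1, 2, 3} are pairwise adjacent, and any tree decomposition puts a clique entirely inside one bag — forcing width ≥ 3. Hence tw(G) = 3 exactly.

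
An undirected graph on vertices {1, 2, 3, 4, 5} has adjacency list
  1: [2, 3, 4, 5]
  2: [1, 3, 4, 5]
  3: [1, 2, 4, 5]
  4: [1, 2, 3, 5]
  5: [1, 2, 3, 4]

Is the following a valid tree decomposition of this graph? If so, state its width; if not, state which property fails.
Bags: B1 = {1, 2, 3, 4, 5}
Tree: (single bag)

Yes; width 4.

Every vertex of G appears in some bag (union = {1, 2, 3, 4, 5}); every edge is covered by a bag; and for each vertex v the set of bags containing v is connected in the bag tree. The decomposition is therefore valid. The largest bag has 5 vertices, so the width is 4.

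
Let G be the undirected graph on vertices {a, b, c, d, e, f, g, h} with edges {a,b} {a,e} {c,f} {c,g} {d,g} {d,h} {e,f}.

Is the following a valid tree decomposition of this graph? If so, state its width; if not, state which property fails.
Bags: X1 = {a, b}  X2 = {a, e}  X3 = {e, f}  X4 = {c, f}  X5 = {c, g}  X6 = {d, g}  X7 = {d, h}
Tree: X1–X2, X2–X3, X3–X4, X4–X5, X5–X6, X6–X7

Yes; width 1.

Checking the three conditions: (i) the bags cover all of {a, b, c, d, e, f, g, h}; (ii) for each edge, some bag contains both endpoints; (iii) the bags containing any fixed vertex form a subtree. All hold, so the decomposition is valid with width 2 − 1 = 1.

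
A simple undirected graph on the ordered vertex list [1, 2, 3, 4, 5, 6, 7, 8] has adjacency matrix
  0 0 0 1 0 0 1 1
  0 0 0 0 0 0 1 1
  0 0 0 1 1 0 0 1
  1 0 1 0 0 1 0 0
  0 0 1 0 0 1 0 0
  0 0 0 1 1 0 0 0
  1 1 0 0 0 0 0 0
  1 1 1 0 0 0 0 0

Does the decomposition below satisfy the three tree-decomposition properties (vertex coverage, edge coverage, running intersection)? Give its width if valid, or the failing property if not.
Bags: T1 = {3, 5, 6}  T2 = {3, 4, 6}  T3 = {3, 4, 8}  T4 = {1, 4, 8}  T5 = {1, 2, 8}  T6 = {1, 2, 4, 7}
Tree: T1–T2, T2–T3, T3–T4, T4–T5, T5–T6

No — bags containing vertex 4 are not connected in the tree.

A tree decomposition must satisfy three properties: every vertex lies in some bag; for every edge, both endpoints lie together in some bag; and for every vertex, the bags containing it form a connected subtree. Here bags containing vertex 4 are not connected in the tree, so the decomposition is invalid.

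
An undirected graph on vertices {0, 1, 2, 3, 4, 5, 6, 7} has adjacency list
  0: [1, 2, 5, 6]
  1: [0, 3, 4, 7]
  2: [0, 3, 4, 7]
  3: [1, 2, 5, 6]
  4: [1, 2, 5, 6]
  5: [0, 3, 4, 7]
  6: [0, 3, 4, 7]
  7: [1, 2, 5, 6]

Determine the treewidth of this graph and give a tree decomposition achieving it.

Each bag holds 5 vertices, so the decomposition has width 4, which upper-bounds the treewidth. For the lower bound: the 5 vertex sets {1,3}, {2,4}, {5,7}, {6}, {0} are disjoint, each induces a connected subgraph, and every pair is joined by at least one edge of G. Contracting each set to a single vertex therefore yields K_{5} as a minor, and since treewidth is minor-monotone, tw(G) ≥ tw(K_{5}) = 4. Combining the bounds, tw(G) = 4.

Treewidth 4.
Bags: B1 = {1, 2, 3, 5, 6}  B2 = {1, 2, 4, 5, 6}  B3 = {1, 2, 5, 6, 7}  B4 = {0, 1, 2, 5, 6}
Tree: B1–B2, B2–B3, B3–B4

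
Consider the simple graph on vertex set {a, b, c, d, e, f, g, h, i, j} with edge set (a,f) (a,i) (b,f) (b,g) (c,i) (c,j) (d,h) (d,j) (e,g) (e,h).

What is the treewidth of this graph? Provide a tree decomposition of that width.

Treewidth 2.
One such decomposition:
Bags: B1 = {d, h, j}  B2 = {e, h, j}  B3 = {e, g, j}  B4 = {b, g, j}  B5 = {b, f, j}  B6 = {a, f, j}  B7 = {a, i, j}  B8 = {c, i, j}
Tree: B1–B2, B2–B3, B3–B4, B4–B5, B5–B6, B6–B7, B7–B8

Each bag holds 3 vertices, so the decomposition has width 2, which upper-bounds the treewidth. Since j–d–h–e–g–b–f–a–i–c–j is a cycle in G, G is not acyclic. Forests are exactly the graphs of treewidth ≤ 1, so tw(G) ≥ 2. The upper and lower bounds meet at 2, so that is the treewidth.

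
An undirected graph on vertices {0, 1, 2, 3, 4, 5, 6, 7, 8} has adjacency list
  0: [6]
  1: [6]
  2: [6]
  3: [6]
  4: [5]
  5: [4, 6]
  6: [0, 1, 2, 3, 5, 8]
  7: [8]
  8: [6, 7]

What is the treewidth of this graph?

1

A width-1 tree decomposition is:
Bags: B1 = {2, 6}  B2 = {1, 6}  B3 = {0, 6}  B4 = {3, 6}  B5 = {5, 6}  B6 = {6, 8}  B7 = {7, 8}  B8 = {4, 5}
Tree: B1–B2, B1–B3, B1–B4, B3–B5, B3–B6, B6–B7, B5–B8
The largest bag has 2 vertices, giving width 1; this decomposition certifies tw(G) ≤ 1. Since G has at least one edge (e.g. 6–2), it is not an edgeless graph, so tw(G) ≥ 1. Therefore the treewidth is 1.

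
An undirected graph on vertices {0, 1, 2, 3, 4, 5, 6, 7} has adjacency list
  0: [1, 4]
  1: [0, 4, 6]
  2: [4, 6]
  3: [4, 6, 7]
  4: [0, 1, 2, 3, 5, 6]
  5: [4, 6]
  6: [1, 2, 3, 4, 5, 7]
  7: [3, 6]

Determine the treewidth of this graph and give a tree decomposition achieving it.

Treewidth 2.
One such decomposition:
Bags: B1 = {3, 4, 6}  B2 = {4, 5, 6}  B3 = {3, 6, 7}  B4 = {1, 4, 6}  B5 = {2, 4, 6}  B6 = {0, 1, 4}
Tree: B1–B2, B1–B3, B1–B4, B1–B5, B4–B6

The largest bag has 3 vertices, giving width 2; this decomposition certifies tw(G) ≤ 2. On the other hand G contains the 3-clique {0, 1, 4}. A clique must lie in a single bag of any decomposition, so no decomposition can have width below 2. Hence tw(G) = 2 exactly.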